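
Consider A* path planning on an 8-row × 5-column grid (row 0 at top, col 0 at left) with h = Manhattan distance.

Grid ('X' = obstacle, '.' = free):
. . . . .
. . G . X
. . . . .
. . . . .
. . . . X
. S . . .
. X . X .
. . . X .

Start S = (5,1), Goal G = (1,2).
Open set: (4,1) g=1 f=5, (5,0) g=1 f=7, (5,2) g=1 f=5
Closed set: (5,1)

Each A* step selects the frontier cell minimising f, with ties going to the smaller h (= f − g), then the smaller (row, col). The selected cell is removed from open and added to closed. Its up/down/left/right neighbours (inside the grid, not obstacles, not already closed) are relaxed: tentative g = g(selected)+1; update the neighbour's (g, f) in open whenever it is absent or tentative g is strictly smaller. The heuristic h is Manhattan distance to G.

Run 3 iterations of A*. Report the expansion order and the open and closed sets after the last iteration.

order=[(4,1) → (3,1) → (2,1)]; open=[(1,1) g=4 f=5, (2,0) g=4 f=7, (2,2) g=4 f=5, (3,0) g=3 f=7, (3,2) g=3 f=5, (4,0) g=2 f=7, (4,2) g=2 f=5, (5,0) g=1 f=7, (5,2) g=1 f=5]; closed=[(2,1), (3,1), (4,1), (5,1)]

step 1: expand (4,1) (f=5, h=4) → closed; open now [(3,1) g=2 f=5, (4,0) g=2 f=7, (4,2) g=2 f=5, (5,0) g=1 f=7, (5,2) g=1 f=5]
step 2: expand (3,1) (f=5, h=3) → closed; open now [(2,1) g=3 f=5, (3,0) g=3 f=7, (3,2) g=3 f=5, (4,0) g=2 f=7, (4,2) g=2 f=5, (5,0) g=1 f=7, (5,2) g=1 f=5]
step 3: expand (2,1) (f=5, h=2) → closed; open now [(1,1) g=4 f=5, (2,0) g=4 f=7, (2,2) g=4 f=5, (3,0) g=3 f=7, (3,2) g=3 f=5, (4,0) g=2 f=7, (4,2) g=2 f=5, (5,0) g=1 f=7, (5,2) g=1 f=5]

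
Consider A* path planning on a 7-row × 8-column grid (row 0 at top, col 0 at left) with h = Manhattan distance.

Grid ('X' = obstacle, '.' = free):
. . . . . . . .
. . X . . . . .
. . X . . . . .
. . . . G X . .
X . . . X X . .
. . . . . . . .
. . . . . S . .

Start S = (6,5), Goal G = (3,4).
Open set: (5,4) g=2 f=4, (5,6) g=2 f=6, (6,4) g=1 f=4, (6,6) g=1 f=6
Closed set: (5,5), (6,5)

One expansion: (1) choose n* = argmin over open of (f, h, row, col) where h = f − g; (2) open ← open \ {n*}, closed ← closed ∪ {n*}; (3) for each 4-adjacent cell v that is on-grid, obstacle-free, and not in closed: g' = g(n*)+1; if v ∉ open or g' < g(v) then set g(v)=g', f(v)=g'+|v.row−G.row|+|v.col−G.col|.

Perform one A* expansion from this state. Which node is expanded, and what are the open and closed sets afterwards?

step 1: expand (5,4) (f=4, h=2) → closed; open now [(5,3) g=3 f=6, (5,6) g=2 f=6, (6,4) g=1 f=4, (6,6) g=1 f=6]

expanded=(5,4); open=[(5,3) g=3 f=6, (5,6) g=2 f=6, (6,4) g=1 f=4, (6,6) g=1 f=6]; closed=[(5,4), (5,5), (6,5)]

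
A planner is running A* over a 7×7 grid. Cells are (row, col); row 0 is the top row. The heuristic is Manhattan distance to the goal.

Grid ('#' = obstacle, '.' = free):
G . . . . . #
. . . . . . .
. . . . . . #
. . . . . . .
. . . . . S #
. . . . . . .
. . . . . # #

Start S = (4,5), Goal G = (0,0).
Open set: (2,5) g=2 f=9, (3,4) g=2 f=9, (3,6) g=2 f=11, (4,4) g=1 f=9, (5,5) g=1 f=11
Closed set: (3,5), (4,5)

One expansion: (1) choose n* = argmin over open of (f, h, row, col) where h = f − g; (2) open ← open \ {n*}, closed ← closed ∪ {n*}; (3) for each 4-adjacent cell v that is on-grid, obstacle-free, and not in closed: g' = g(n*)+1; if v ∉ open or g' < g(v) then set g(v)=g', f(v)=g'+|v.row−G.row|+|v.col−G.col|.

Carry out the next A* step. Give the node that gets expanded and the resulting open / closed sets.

step 1: expand (2,5) (f=9, h=7) → closed; open now [(1,5) g=3 f=9, (2,4) g=3 f=9, (3,4) g=2 f=9, (3,6) g=2 f=11, (4,4) g=1 f=9, (5,5) g=1 f=11]

expanded=(2,5); open=[(1,5) g=3 f=9, (2,4) g=3 f=9, (3,4) g=2 f=9, (3,6) g=2 f=11, (4,4) g=1 f=9, (5,5) g=1 f=11]; closed=[(2,5), (3,5), (4,5)]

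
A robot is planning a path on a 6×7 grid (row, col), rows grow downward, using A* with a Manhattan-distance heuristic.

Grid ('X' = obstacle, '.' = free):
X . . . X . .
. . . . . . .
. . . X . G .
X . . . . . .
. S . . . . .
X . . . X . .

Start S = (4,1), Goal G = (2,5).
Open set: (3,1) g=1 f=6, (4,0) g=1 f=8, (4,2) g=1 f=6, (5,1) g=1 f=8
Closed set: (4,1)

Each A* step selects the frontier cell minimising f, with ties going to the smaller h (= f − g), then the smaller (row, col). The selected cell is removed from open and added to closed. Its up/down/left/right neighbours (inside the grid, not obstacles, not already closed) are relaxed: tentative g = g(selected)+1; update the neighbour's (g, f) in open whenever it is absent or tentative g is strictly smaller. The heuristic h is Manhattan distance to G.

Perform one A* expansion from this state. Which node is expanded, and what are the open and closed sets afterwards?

expanded=(3,1); open=[(2,1) g=2 f=6, (3,2) g=2 f=6, (4,0) g=1 f=8, (4,2) g=1 f=6, (5,1) g=1 f=8]; closed=[(3,1), (4,1)]

step 1: expand (3,1) (f=6, h=5) → closed; open now [(2,1) g=2 f=6, (3,2) g=2 f=6, (4,0) g=1 f=8, (4,2) g=1 f=6, (5,1) g=1 f=8]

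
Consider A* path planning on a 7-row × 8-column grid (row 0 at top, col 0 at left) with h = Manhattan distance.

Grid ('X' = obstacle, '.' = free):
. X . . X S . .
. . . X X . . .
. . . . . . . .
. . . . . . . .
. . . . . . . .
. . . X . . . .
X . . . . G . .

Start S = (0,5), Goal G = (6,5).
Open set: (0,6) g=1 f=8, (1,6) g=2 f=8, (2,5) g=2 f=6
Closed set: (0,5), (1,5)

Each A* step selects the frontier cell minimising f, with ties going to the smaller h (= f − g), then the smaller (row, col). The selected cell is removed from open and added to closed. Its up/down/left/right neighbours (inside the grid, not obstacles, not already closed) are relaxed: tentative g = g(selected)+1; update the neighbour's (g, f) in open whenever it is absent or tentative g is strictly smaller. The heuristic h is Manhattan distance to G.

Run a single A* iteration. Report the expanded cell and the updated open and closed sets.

step 1: expand (2,5) (f=6, h=4) → closed; open now [(0,6) g=1 f=8, (1,6) g=2 f=8, (2,4) g=3 f=8, (2,6) g=3 f=8, (3,5) g=3 f=6]

expanded=(2,5); open=[(0,6) g=1 f=8, (1,6) g=2 f=8, (2,4) g=3 f=8, (2,6) g=3 f=8, (3,5) g=3 f=6]; closed=[(0,5), (1,5), (2,5)]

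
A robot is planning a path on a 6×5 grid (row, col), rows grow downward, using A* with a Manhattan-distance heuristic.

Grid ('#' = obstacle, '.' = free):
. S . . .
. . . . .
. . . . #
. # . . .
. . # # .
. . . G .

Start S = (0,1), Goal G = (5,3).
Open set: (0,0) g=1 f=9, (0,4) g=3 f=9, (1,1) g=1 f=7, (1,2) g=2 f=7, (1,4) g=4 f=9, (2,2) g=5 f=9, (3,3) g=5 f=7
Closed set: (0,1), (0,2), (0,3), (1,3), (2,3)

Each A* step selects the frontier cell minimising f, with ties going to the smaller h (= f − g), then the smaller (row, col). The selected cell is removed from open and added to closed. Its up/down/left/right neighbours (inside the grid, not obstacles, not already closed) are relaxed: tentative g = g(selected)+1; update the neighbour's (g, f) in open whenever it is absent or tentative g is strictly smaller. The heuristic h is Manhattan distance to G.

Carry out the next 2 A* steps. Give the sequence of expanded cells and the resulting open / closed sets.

order=[(3,3) → (1,2)]; open=[(0,0) g=1 f=9, (0,4) g=3 f=9, (1,1) g=1 f=7, (1,4) g=4 f=9, (2,2) g=3 f=7, (3,2) g=6 f=9, (3,4) g=6 f=9]; closed=[(0,1), (0,2), (0,3), (1,2), (1,3), (2,3), (3,3)]

step 1: expand (3,3) (f=7, h=2) → closed; open now [(0,0) g=1 f=9, (0,4) g=3 f=9, (1,1) g=1 f=7, (1,2) g=2 f=7, (1,4) g=4 f=9, (2,2) g=5 f=9, (3,2) g=6 f=9, (3,4) g=6 f=9]
step 2: expand (1,2) (f=7, h=5) → closed; open now [(0,0) g=1 f=9, (0,4) g=3 f=9, (1,1) g=1 f=7, (1,4) g=4 f=9, (2,2) g=3 f=7, (3,2) g=6 f=9, (3,4) g=6 f=9]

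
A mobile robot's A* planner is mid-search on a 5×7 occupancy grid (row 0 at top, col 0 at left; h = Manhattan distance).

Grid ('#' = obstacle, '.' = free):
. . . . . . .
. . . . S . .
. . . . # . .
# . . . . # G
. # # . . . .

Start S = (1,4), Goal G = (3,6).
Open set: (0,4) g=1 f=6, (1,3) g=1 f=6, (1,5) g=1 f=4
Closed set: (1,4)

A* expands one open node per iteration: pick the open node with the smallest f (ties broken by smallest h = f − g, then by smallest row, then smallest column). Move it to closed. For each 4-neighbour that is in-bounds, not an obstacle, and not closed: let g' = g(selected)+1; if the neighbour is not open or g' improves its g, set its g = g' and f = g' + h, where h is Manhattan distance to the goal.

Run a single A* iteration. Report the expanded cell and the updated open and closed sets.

step 1: expand (1,5) (f=4, h=3) → closed; open now [(0,4) g=1 f=6, (0,5) g=2 f=6, (1,3) g=1 f=6, (1,6) g=2 f=4, (2,5) g=2 f=4]

expanded=(1,5); open=[(0,4) g=1 f=6, (0,5) g=2 f=6, (1,3) g=1 f=6, (1,6) g=2 f=4, (2,5) g=2 f=4]; closed=[(1,4), (1,5)]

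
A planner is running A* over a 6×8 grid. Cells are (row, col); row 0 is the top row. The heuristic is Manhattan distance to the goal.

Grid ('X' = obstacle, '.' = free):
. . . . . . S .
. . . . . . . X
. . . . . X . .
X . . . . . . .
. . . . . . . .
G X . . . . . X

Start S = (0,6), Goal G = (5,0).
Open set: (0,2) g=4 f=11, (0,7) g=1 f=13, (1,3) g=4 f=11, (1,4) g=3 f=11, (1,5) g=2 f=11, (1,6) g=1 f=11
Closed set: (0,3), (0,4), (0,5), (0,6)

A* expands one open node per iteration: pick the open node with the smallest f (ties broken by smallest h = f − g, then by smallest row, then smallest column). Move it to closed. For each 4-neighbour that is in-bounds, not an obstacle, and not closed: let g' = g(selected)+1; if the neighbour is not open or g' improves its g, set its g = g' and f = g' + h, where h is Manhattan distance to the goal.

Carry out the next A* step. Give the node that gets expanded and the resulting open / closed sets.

expanded=(0,2); open=[(0,1) g=5 f=11, (0,7) g=1 f=13, (1,2) g=5 f=11, (1,3) g=4 f=11, (1,4) g=3 f=11, (1,5) g=2 f=11, (1,6) g=1 f=11]; closed=[(0,2), (0,3), (0,4), (0,5), (0,6)]

step 1: expand (0,2) (f=11, h=7) → closed; open now [(0,1) g=5 f=11, (0,7) g=1 f=13, (1,2) g=5 f=11, (1,3) g=4 f=11, (1,4) g=3 f=11, (1,5) g=2 f=11, (1,6) g=1 f=11]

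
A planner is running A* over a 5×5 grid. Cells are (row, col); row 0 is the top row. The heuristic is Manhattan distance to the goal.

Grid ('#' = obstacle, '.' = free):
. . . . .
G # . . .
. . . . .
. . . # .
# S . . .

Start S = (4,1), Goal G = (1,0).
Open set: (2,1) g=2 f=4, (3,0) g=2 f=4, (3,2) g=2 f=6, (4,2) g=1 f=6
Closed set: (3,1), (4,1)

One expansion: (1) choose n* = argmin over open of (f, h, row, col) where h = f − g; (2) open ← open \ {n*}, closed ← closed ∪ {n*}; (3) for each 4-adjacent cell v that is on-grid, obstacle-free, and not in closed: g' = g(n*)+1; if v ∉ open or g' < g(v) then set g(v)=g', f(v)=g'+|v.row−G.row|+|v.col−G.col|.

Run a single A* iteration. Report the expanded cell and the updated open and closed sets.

expanded=(2,1); open=[(2,0) g=3 f=4, (2,2) g=3 f=6, (3,0) g=2 f=4, (3,2) g=2 f=6, (4,2) g=1 f=6]; closed=[(2,1), (3,1), (4,1)]

step 1: expand (2,1) (f=4, h=2) → closed; open now [(2,0) g=3 f=4, (2,2) g=3 f=6, (3,0) g=2 f=4, (3,2) g=2 f=6, (4,2) g=1 f=6]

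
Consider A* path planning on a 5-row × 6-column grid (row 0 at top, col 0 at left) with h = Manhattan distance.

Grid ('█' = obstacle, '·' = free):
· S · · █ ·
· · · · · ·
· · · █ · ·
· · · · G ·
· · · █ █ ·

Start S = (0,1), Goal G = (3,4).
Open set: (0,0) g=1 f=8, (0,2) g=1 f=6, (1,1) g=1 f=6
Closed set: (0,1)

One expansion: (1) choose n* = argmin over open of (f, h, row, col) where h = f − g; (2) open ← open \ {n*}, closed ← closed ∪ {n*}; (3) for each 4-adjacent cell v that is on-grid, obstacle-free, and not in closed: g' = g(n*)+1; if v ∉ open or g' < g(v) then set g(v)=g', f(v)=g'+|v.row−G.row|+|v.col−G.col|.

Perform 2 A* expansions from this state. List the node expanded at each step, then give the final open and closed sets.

order=[(0,2) → (0,3)]; open=[(0,0) g=1 f=8, (1,1) g=1 f=6, (1,2) g=2 f=6, (1,3) g=3 f=6]; closed=[(0,1), (0,2), (0,3)]

step 1: expand (0,2) (f=6, h=5) → closed; open now [(0,0) g=1 f=8, (0,3) g=2 f=6, (1,1) g=1 f=6, (1,2) g=2 f=6]
step 2: expand (0,3) (f=6, h=4) → closed; open now [(0,0) g=1 f=8, (1,1) g=1 f=6, (1,2) g=2 f=6, (1,3) g=3 f=6]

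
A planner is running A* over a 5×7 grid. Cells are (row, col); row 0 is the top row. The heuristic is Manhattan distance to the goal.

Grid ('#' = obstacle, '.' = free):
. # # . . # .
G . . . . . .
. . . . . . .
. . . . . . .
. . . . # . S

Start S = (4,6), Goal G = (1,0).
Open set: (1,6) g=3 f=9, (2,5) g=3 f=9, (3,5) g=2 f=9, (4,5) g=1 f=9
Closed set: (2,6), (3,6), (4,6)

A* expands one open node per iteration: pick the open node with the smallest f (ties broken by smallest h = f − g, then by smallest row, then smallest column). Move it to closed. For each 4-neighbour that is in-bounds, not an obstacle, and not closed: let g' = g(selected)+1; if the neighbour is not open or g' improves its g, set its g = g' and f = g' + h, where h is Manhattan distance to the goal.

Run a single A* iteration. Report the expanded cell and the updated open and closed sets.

expanded=(1,6); open=[(0,6) g=4 f=11, (1,5) g=4 f=9, (2,5) g=3 f=9, (3,5) g=2 f=9, (4,5) g=1 f=9]; closed=[(1,6), (2,6), (3,6), (4,6)]

step 1: expand (1,6) (f=9, h=6) → closed; open now [(0,6) g=4 f=11, (1,5) g=4 f=9, (2,5) g=3 f=9, (3,5) g=2 f=9, (4,5) g=1 f=9]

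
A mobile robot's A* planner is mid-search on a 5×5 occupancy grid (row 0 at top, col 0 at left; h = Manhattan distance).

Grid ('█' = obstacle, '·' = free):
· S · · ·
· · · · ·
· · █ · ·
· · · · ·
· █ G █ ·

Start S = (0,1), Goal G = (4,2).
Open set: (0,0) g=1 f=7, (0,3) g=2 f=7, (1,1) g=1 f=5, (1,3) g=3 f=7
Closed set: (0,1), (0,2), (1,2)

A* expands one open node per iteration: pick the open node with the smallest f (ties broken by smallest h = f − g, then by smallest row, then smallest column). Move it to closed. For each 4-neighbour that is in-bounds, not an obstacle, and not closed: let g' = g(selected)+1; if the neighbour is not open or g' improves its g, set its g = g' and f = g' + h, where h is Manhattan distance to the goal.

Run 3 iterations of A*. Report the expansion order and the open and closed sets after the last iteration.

order=[(1,1) → (2,1) → (3,1)]; open=[(0,0) g=1 f=7, (0,3) g=2 f=7, (1,0) g=2 f=7, (1,3) g=3 f=7, (2,0) g=3 f=7, (3,0) g=4 f=7, (3,2) g=4 f=5]; closed=[(0,1), (0,2), (1,1), (1,2), (2,1), (3,1)]

step 1: expand (1,1) (f=5, h=4) → closed; open now [(0,0) g=1 f=7, (0,3) g=2 f=7, (1,0) g=2 f=7, (1,3) g=3 f=7, (2,1) g=2 f=5]
step 2: expand (2,1) (f=5, h=3) → closed; open now [(0,0) g=1 f=7, (0,3) g=2 f=7, (1,0) g=2 f=7, (1,3) g=3 f=7, (2,0) g=3 f=7, (3,1) g=3 f=5]
step 3: expand (3,1) (f=5, h=2) → closed; open now [(0,0) g=1 f=7, (0,3) g=2 f=7, (1,0) g=2 f=7, (1,3) g=3 f=7, (2,0) g=3 f=7, (3,0) g=4 f=7, (3,2) g=4 f=5]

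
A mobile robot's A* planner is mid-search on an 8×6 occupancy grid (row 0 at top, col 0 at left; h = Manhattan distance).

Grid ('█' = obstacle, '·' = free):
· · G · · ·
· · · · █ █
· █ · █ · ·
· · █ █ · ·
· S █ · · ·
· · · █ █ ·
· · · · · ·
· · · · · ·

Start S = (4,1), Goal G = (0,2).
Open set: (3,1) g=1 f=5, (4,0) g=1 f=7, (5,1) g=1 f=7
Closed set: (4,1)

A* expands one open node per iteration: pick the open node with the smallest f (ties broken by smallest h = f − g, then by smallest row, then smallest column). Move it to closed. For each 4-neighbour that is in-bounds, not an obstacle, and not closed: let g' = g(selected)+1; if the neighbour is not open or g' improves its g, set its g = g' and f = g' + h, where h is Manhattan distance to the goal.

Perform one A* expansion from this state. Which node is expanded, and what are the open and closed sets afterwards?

expanded=(3,1); open=[(3,0) g=2 f=7, (4,0) g=1 f=7, (5,1) g=1 f=7]; closed=[(3,1), (4,1)]

step 1: expand (3,1) (f=5, h=4) → closed; open now [(3,0) g=2 f=7, (4,0) g=1 f=7, (5,1) g=1 f=7]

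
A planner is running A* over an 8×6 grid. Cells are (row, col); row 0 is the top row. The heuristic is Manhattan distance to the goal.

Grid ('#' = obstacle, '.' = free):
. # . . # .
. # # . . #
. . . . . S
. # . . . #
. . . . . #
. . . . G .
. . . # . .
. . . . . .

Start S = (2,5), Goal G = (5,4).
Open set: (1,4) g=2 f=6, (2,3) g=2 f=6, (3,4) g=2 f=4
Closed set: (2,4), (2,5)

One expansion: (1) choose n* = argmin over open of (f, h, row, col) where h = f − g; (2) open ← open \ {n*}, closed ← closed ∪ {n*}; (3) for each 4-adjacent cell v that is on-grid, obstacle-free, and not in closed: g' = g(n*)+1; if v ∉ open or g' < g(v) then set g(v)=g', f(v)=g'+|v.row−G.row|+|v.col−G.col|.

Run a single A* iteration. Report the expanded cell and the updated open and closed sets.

expanded=(3,4); open=[(1,4) g=2 f=6, (2,3) g=2 f=6, (3,3) g=3 f=6, (4,4) g=3 f=4]; closed=[(2,4), (2,5), (3,4)]

step 1: expand (3,4) (f=4, h=2) → closed; open now [(1,4) g=2 f=6, (2,3) g=2 f=6, (3,3) g=3 f=6, (4,4) g=3 f=4]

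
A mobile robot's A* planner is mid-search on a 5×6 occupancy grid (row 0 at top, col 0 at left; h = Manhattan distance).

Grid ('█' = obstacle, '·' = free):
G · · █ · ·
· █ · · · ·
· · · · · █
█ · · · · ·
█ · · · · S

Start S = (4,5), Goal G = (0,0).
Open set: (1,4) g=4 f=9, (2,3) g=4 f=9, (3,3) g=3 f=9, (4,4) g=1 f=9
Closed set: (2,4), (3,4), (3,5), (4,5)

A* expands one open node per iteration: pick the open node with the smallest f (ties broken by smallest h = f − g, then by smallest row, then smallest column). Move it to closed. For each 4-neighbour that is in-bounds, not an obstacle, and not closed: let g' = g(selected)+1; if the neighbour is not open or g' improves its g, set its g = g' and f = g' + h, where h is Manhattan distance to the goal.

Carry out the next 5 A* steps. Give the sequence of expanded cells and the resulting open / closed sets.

step 1: expand (1,4) (f=9, h=5) → closed; open now [(0,4) g=5 f=9, (1,3) g=5 f=9, (1,5) g=5 f=11, (2,3) g=4 f=9, (3,3) g=3 f=9, (4,4) g=1 f=9]
step 2: expand (0,4) (f=9, h=4) → closed; open now [(0,5) g=6 f=11, (1,3) g=5 f=9, (1,5) g=5 f=11, (2,3) g=4 f=9, (3,3) g=3 f=9, (4,4) g=1 f=9]
step 3: expand (1,3) (f=9, h=4) → closed; open now [(0,5) g=6 f=11, (1,2) g=6 f=9, (1,5) g=5 f=11, (2,3) g=4 f=9, (3,3) g=3 f=9, (4,4) g=1 f=9]
step 4: expand (1,2) (f=9, h=3) → closed; open now [(0,2) g=7 f=9, (0,5) g=6 f=11, (1,5) g=5 f=11, (2,2) g=7 f=11, (2,3) g=4 f=9, (3,3) g=3 f=9, (4,4) g=1 f=9]
step 5: expand (0,2) (f=9, h=2) → closed; open now [(0,1) g=8 f=9, (0,5) g=6 f=11, (1,5) g=5 f=11, (2,2) g=7 f=11, (2,3) g=4 f=9, (3,3) g=3 f=9, (4,4) g=1 f=9]

order=[(1,4) → (0,4) → (1,3) → (1,2) → (0,2)]; open=[(0,1) g=8 f=9, (0,5) g=6 f=11, (1,5) g=5 f=11, (2,2) g=7 f=11, (2,3) g=4 f=9, (3,3) g=3 f=9, (4,4) g=1 f=9]; closed=[(0,2), (0,4), (1,2), (1,3), (1,4), (2,4), (3,4), (3,5), (4,5)]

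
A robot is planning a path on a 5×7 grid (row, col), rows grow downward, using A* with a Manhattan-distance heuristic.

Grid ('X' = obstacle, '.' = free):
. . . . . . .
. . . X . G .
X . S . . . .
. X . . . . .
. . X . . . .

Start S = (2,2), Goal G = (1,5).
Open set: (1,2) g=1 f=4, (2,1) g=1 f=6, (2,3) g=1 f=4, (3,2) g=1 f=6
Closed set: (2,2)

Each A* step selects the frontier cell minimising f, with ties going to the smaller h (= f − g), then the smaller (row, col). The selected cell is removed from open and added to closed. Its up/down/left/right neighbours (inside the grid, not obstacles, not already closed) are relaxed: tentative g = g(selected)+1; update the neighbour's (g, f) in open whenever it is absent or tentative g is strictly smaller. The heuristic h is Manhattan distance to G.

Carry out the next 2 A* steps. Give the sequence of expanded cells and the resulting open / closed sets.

order=[(1,2) → (2,3)]; open=[(0,2) g=2 f=6, (1,1) g=2 f=6, (2,1) g=1 f=6, (2,4) g=2 f=4, (3,2) g=1 f=6, (3,3) g=2 f=6]; closed=[(1,2), (2,2), (2,3)]

step 1: expand (1,2) (f=4, h=3) → closed; open now [(0,2) g=2 f=6, (1,1) g=2 f=6, (2,1) g=1 f=6, (2,3) g=1 f=4, (3,2) g=1 f=6]
step 2: expand (2,3) (f=4, h=3) → closed; open now [(0,2) g=2 f=6, (1,1) g=2 f=6, (2,1) g=1 f=6, (2,4) g=2 f=4, (3,2) g=1 f=6, (3,3) g=2 f=6]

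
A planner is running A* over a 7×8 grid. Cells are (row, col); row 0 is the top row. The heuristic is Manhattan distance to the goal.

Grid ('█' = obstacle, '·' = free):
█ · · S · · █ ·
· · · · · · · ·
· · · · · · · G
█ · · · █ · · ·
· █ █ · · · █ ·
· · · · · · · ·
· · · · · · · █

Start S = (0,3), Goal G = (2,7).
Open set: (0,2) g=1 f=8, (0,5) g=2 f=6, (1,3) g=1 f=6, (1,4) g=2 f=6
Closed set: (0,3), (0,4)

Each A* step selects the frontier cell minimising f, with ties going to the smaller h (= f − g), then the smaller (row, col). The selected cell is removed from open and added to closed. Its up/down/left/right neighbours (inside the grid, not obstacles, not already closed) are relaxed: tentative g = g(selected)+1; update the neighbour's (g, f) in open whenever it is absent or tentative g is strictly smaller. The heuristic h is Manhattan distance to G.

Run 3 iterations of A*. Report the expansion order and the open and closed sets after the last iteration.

step 1: expand (0,5) (f=6, h=4) → closed; open now [(0,2) g=1 f=8, (1,3) g=1 f=6, (1,4) g=2 f=6, (1,5) g=3 f=6]
step 2: expand (1,5) (f=6, h=3) → closed; open now [(0,2) g=1 f=8, (1,3) g=1 f=6, (1,4) g=2 f=6, (1,6) g=4 f=6, (2,5) g=4 f=6]
step 3: expand (1,6) (f=6, h=2) → closed; open now [(0,2) g=1 f=8, (1,3) g=1 f=6, (1,4) g=2 f=6, (1,7) g=5 f=6, (2,5) g=4 f=6, (2,6) g=5 f=6]

order=[(0,5) → (1,5) → (1,6)]; open=[(0,2) g=1 f=8, (1,3) g=1 f=6, (1,4) g=2 f=6, (1,7) g=5 f=6, (2,5) g=4 f=6, (2,6) g=5 f=6]; closed=[(0,3), (0,4), (0,5), (1,5), (1,6)]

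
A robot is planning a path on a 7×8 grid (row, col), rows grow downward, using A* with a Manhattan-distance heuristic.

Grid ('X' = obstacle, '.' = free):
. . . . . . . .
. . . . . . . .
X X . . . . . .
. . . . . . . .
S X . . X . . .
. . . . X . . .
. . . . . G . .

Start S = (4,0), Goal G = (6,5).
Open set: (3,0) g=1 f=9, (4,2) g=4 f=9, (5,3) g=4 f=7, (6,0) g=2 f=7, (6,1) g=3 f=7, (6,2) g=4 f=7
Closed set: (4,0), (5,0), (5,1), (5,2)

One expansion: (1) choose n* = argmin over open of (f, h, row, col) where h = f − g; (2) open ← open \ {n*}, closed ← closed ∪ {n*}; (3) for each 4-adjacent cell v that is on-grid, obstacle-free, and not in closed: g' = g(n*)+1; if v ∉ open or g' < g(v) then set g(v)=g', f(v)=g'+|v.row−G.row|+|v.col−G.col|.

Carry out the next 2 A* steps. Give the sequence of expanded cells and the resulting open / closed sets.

step 1: expand (5,3) (f=7, h=3) → closed; open now [(3,0) g=1 f=9, (4,2) g=4 f=9, (4,3) g=5 f=9, (6,0) g=2 f=7, (6,1) g=3 f=7, (6,2) g=4 f=7, (6,3) g=5 f=7]
step 2: expand (6,3) (f=7, h=2) → closed; open now [(3,0) g=1 f=9, (4,2) g=4 f=9, (4,3) g=5 f=9, (6,0) g=2 f=7, (6,1) g=3 f=7, (6,2) g=4 f=7, (6,4) g=6 f=7]

order=[(5,3) → (6,3)]; open=[(3,0) g=1 f=9, (4,2) g=4 f=9, (4,3) g=5 f=9, (6,0) g=2 f=7, (6,1) g=3 f=7, (6,2) g=4 f=7, (6,4) g=6 f=7]; closed=[(4,0), (5,0), (5,1), (5,2), (5,3), (6,3)]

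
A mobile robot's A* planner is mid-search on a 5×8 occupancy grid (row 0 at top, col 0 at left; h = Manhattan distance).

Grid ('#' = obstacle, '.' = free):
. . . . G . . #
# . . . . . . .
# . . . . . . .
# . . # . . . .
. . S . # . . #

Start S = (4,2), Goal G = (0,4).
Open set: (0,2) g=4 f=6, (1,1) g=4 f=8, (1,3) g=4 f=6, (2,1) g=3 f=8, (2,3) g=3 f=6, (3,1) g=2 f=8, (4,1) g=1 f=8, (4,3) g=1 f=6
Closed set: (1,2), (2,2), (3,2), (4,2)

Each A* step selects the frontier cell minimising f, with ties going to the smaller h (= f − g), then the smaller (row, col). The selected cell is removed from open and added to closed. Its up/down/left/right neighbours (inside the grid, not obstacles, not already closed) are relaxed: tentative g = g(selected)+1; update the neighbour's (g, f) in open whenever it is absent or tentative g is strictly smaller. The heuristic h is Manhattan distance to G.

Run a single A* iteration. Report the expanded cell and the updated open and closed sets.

expanded=(0,2); open=[(0,1) g=5 f=8, (0,3) g=5 f=6, (1,1) g=4 f=8, (1,3) g=4 f=6, (2,1) g=3 f=8, (2,3) g=3 f=6, (3,1) g=2 f=8, (4,1) g=1 f=8, (4,3) g=1 f=6]; closed=[(0,2), (1,2), (2,2), (3,2), (4,2)]

step 1: expand (0,2) (f=6, h=2) → closed; open now [(0,1) g=5 f=8, (0,3) g=5 f=6, (1,1) g=4 f=8, (1,3) g=4 f=6, (2,1) g=3 f=8, (2,3) g=3 f=6, (3,1) g=2 f=8, (4,1) g=1 f=8, (4,3) g=1 f=6]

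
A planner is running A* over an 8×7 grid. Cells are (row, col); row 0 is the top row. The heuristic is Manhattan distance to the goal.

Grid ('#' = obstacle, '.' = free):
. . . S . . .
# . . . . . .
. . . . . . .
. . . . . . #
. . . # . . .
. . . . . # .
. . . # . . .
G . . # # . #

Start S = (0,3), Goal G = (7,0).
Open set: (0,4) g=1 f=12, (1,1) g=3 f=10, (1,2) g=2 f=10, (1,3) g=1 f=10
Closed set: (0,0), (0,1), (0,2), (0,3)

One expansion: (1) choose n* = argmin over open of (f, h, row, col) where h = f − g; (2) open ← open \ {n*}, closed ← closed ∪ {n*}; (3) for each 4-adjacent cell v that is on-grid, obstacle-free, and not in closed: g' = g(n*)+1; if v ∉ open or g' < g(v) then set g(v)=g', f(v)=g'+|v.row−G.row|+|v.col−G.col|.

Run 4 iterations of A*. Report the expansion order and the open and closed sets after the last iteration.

step 1: expand (1,1) (f=10, h=7) → closed; open now [(0,4) g=1 f=12, (1,2) g=2 f=10, (1,3) g=1 f=10, (2,1) g=4 f=10]
step 2: expand (2,1) (f=10, h=6) → closed; open now [(0,4) g=1 f=12, (1,2) g=2 f=10, (1,3) g=1 f=10, (2,0) g=5 f=10, (2,2) g=5 f=12, (3,1) g=5 f=10]
step 3: expand (2,0) (f=10, h=5) → closed; open now [(0,4) g=1 f=12, (1,2) g=2 f=10, (1,3) g=1 f=10, (2,2) g=5 f=12, (3,0) g=6 f=10, (3,1) g=5 f=10]
step 4: expand (3,0) (f=10, h=4) → closed; open now [(0,4) g=1 f=12, (1,2) g=2 f=10, (1,3) g=1 f=10, (2,2) g=5 f=12, (3,1) g=5 f=10, (4,0) g=7 f=10]

order=[(1,1) → (2,1) → (2,0) → (3,0)]; open=[(0,4) g=1 f=12, (1,2) g=2 f=10, (1,3) g=1 f=10, (2,2) g=5 f=12, (3,1) g=5 f=10, (4,0) g=7 f=10]; closed=[(0,0), (0,1), (0,2), (0,3), (1,1), (2,0), (2,1), (3,0)]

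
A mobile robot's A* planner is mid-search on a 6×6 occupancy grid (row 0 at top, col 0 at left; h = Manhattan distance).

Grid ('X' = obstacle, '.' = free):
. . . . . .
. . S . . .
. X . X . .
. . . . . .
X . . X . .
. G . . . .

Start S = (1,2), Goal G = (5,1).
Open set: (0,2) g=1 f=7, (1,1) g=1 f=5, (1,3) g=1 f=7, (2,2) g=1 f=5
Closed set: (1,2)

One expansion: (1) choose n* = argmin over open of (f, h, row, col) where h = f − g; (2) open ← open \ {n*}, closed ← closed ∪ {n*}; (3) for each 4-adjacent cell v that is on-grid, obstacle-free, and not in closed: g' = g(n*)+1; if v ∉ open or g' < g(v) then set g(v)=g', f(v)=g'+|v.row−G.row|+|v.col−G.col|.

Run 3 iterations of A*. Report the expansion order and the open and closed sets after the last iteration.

order=[(1,1) → (2,2) → (3,2)]; open=[(0,1) g=2 f=7, (0,2) g=1 f=7, (1,0) g=2 f=7, (1,3) g=1 f=7, (3,1) g=3 f=5, (3,3) g=3 f=7, (4,2) g=3 f=5]; closed=[(1,1), (1,2), (2,2), (3,2)]

step 1: expand (1,1) (f=5, h=4) → closed; open now [(0,1) g=2 f=7, (0,2) g=1 f=7, (1,0) g=2 f=7, (1,3) g=1 f=7, (2,2) g=1 f=5]
step 2: expand (2,2) (f=5, h=4) → closed; open now [(0,1) g=2 f=7, (0,2) g=1 f=7, (1,0) g=2 f=7, (1,3) g=1 f=7, (3,2) g=2 f=5]
step 3: expand (3,2) (f=5, h=3) → closed; open now [(0,1) g=2 f=7, (0,2) g=1 f=7, (1,0) g=2 f=7, (1,3) g=1 f=7, (3,1) g=3 f=5, (3,3) g=3 f=7, (4,2) g=3 f=5]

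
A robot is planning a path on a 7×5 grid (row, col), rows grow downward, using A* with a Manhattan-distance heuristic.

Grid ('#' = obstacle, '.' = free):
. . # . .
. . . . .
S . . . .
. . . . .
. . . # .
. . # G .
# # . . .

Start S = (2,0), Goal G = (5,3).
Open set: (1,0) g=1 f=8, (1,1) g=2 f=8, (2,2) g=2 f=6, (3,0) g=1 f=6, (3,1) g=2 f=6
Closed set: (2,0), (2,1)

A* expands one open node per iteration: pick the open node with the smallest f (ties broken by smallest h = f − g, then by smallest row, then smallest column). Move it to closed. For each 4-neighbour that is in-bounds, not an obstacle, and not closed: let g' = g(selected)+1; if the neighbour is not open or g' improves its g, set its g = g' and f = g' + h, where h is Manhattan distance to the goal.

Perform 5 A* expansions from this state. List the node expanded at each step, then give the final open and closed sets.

order=[(2,2) → (2,3) → (3,3) → (3,2) → (4,2)]; open=[(1,0) g=1 f=8, (1,1) g=2 f=8, (1,2) g=3 f=8, (1,3) g=4 f=8, (2,4) g=4 f=8, (3,0) g=1 f=6, (3,1) g=2 f=6, (3,4) g=5 f=8, (4,1) g=5 f=8]; closed=[(2,0), (2,1), (2,2), (2,3), (3,2), (3,3), (4,2)]

step 1: expand (2,2) (f=6, h=4) → closed; open now [(1,0) g=1 f=8, (1,1) g=2 f=8, (1,2) g=3 f=8, (2,3) g=3 f=6, (3,0) g=1 f=6, (3,1) g=2 f=6, (3,2) g=3 f=6]
step 2: expand (2,3) (f=6, h=3) → closed; open now [(1,0) g=1 f=8, (1,1) g=2 f=8, (1,2) g=3 f=8, (1,3) g=4 f=8, (2,4) g=4 f=8, (3,0) g=1 f=6, (3,1) g=2 f=6, (3,2) g=3 f=6, (3,3) g=4 f=6]
step 3: expand (3,3) (f=6, h=2) → closed; open now [(1,0) g=1 f=8, (1,1) g=2 f=8, (1,2) g=3 f=8, (1,3) g=4 f=8, (2,4) g=4 f=8, (3,0) g=1 f=6, (3,1) g=2 f=6, (3,2) g=3 f=6, (3,4) g=5 f=8]
step 4: expand (3,2) (f=6, h=3) → closed; open now [(1,0) g=1 f=8, (1,1) g=2 f=8, (1,2) g=3 f=8, (1,3) g=4 f=8, (2,4) g=4 f=8, (3,0) g=1 f=6, (3,1) g=2 f=6, (3,4) g=5 f=8, (4,2) g=4 f=6]
step 5: expand (4,2) (f=6, h=2) → closed; open now [(1,0) g=1 f=8, (1,1) g=2 f=8, (1,2) g=3 f=8, (1,3) g=4 f=8, (2,4) g=4 f=8, (3,0) g=1 f=6, (3,1) g=2 f=6, (3,4) g=5 f=8, (4,1) g=5 f=8]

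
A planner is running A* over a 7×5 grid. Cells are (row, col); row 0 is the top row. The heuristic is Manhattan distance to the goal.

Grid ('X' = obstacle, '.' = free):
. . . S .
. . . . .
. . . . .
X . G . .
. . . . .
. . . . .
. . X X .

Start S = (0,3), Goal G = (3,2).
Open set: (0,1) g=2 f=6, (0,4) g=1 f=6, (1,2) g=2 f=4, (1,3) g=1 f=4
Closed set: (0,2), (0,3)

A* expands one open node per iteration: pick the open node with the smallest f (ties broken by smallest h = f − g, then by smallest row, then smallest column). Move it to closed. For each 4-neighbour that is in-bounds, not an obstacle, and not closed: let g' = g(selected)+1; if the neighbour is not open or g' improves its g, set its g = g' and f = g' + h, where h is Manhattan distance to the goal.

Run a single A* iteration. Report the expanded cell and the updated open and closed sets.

expanded=(1,2); open=[(0,1) g=2 f=6, (0,4) g=1 f=6, (1,1) g=3 f=6, (1,3) g=1 f=4, (2,2) g=3 f=4]; closed=[(0,2), (0,3), (1,2)]

step 1: expand (1,2) (f=4, h=2) → closed; open now [(0,1) g=2 f=6, (0,4) g=1 f=6, (1,1) g=3 f=6, (1,3) g=1 f=4, (2,2) g=3 f=4]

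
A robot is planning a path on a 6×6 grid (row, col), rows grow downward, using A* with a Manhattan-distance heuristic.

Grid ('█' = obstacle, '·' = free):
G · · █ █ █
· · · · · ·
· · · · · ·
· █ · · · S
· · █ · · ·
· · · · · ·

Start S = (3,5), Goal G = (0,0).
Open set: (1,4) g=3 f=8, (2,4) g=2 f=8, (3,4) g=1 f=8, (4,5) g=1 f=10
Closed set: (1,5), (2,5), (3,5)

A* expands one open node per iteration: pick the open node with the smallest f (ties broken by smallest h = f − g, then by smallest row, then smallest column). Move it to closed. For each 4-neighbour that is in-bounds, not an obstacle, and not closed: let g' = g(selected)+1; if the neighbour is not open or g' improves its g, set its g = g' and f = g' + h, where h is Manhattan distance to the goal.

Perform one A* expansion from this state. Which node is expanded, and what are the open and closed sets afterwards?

expanded=(1,4); open=[(1,3) g=4 f=8, (2,4) g=2 f=8, (3,4) g=1 f=8, (4,5) g=1 f=10]; closed=[(1,4), (1,5), (2,5), (3,5)]

step 1: expand (1,4) (f=8, h=5) → closed; open now [(1,3) g=4 f=8, (2,4) g=2 f=8, (3,4) g=1 f=8, (4,5) g=1 f=10]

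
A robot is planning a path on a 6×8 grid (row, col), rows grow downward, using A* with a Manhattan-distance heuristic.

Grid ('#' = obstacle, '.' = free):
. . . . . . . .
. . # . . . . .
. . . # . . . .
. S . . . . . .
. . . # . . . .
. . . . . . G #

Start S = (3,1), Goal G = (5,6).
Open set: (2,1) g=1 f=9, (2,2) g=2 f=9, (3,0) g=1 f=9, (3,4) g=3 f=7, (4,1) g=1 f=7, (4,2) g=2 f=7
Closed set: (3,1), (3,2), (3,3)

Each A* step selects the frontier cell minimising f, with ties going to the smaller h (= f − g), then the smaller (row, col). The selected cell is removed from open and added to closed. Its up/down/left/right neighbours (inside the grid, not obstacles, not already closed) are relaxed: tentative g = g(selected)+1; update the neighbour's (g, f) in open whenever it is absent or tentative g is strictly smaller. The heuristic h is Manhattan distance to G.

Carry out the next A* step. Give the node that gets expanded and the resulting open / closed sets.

expanded=(3,4); open=[(2,1) g=1 f=9, (2,2) g=2 f=9, (2,4) g=4 f=9, (3,0) g=1 f=9, (3,5) g=4 f=7, (4,1) g=1 f=7, (4,2) g=2 f=7, (4,4) g=4 f=7]; closed=[(3,1), (3,2), (3,3), (3,4)]

step 1: expand (3,4) (f=7, h=4) → closed; open now [(2,1) g=1 f=9, (2,2) g=2 f=9, (2,4) g=4 f=9, (3,0) g=1 f=9, (3,5) g=4 f=7, (4,1) g=1 f=7, (4,2) g=2 f=7, (4,4) g=4 f=7]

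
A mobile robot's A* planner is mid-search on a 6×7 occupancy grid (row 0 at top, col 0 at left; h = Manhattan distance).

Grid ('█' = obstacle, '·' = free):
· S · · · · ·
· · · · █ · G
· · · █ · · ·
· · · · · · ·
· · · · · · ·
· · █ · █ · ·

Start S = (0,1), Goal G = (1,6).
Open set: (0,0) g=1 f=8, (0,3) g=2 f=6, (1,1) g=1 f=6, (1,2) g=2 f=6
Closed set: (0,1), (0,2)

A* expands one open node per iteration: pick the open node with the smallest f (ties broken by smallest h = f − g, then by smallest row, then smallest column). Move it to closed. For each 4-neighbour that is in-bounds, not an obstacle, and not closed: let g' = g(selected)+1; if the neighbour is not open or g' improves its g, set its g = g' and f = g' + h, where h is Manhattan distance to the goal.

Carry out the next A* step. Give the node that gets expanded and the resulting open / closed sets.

step 1: expand (0,3) (f=6, h=4) → closed; open now [(0,0) g=1 f=8, (0,4) g=3 f=6, (1,1) g=1 f=6, (1,2) g=2 f=6, (1,3) g=3 f=6]

expanded=(0,3); open=[(0,0) g=1 f=8, (0,4) g=3 f=6, (1,1) g=1 f=6, (1,2) g=2 f=6, (1,3) g=3 f=6]; closed=[(0,1), (0,2), (0,3)]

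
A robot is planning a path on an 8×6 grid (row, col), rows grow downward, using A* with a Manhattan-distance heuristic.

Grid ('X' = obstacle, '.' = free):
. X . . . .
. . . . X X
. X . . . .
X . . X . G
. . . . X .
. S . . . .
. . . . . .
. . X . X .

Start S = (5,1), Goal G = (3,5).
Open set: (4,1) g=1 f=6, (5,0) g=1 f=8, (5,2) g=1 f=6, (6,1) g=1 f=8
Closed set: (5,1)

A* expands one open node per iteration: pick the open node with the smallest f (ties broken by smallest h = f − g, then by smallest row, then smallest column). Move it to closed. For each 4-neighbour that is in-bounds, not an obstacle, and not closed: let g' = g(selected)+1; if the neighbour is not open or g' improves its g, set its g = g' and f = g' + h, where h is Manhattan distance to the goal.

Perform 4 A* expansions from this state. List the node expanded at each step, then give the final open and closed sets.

step 1: expand (4,1) (f=6, h=5) → closed; open now [(3,1) g=2 f=6, (4,0) g=2 f=8, (4,2) g=2 f=6, (5,0) g=1 f=8, (5,2) g=1 f=6, (6,1) g=1 f=8]
step 2: expand (3,1) (f=6, h=4) → closed; open now [(3,2) g=3 f=6, (4,0) g=2 f=8, (4,2) g=2 f=6, (5,0) g=1 f=8, (5,2) g=1 f=6, (6,1) g=1 f=8]
step 3: expand (3,2) (f=6, h=3) → closed; open now [(2,2) g=4 f=8, (4,0) g=2 f=8, (4,2) g=2 f=6, (5,0) g=1 f=8, (5,2) g=1 f=6, (6,1) g=1 f=8]
step 4: expand (4,2) (f=6, h=4) → closed; open now [(2,2) g=4 f=8, (4,0) g=2 f=8, (4,3) g=3 f=6, (5,0) g=1 f=8, (5,2) g=1 f=6, (6,1) g=1 f=8]

order=[(4,1) → (3,1) → (3,2) → (4,2)]; open=[(2,2) g=4 f=8, (4,0) g=2 f=8, (4,3) g=3 f=6, (5,0) g=1 f=8, (5,2) g=1 f=6, (6,1) g=1 f=8]; closed=[(3,1), (3,2), (4,1), (4,2), (5,1)]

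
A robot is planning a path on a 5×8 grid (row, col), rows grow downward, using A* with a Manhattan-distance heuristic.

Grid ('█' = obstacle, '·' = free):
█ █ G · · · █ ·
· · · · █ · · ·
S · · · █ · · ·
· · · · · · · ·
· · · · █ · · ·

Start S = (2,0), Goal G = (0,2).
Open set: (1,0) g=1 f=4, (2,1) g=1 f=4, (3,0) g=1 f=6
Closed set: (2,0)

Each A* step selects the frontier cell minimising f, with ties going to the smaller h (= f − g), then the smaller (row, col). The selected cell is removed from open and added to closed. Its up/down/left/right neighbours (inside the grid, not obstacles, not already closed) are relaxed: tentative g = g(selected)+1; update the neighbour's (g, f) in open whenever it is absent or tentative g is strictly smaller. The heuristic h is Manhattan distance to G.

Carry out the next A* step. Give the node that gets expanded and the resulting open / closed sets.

expanded=(1,0); open=[(1,1) g=2 f=4, (2,1) g=1 f=4, (3,0) g=1 f=6]; closed=[(1,0), (2,0)]

step 1: expand (1,0) (f=4, h=3) → closed; open now [(1,1) g=2 f=4, (2,1) g=1 f=4, (3,0) g=1 f=6]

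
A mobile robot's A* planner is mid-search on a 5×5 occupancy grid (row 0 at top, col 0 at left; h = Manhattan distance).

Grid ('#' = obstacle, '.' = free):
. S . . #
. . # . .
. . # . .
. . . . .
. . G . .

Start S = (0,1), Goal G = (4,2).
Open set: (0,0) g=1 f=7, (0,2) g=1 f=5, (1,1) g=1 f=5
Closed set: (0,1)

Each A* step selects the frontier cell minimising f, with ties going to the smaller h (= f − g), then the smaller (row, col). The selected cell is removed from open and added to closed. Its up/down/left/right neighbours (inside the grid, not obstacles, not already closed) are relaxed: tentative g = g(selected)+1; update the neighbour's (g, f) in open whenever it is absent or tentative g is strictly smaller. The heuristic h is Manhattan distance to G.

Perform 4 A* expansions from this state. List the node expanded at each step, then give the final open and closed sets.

step 1: expand (0,2) (f=5, h=4) → closed; open now [(0,0) g=1 f=7, (0,3) g=2 f=7, (1,1) g=1 f=5]
step 2: expand (1,1) (f=5, h=4) → closed; open now [(0,0) g=1 f=7, (0,3) g=2 f=7, (1,0) g=2 f=7, (2,1) g=2 f=5]
step 3: expand (2,1) (f=5, h=3) → closed; open now [(0,0) g=1 f=7, (0,3) g=2 f=7, (1,0) g=2 f=7, (2,0) g=3 f=7, (3,1) g=3 f=5]
step 4: expand (3,1) (f=5, h=2) → closed; open now [(0,0) g=1 f=7, (0,3) g=2 f=7, (1,0) g=2 f=7, (2,0) g=3 f=7, (3,0) g=4 f=7, (3,2) g=4 f=5, (4,1) g=4 f=5]

order=[(0,2) → (1,1) → (2,1) → (3,1)]; open=[(0,0) g=1 f=7, (0,3) g=2 f=7, (1,0) g=2 f=7, (2,0) g=3 f=7, (3,0) g=4 f=7, (3,2) g=4 f=5, (4,1) g=4 f=5]; closed=[(0,1), (0,2), (1,1), (2,1), (3,1)]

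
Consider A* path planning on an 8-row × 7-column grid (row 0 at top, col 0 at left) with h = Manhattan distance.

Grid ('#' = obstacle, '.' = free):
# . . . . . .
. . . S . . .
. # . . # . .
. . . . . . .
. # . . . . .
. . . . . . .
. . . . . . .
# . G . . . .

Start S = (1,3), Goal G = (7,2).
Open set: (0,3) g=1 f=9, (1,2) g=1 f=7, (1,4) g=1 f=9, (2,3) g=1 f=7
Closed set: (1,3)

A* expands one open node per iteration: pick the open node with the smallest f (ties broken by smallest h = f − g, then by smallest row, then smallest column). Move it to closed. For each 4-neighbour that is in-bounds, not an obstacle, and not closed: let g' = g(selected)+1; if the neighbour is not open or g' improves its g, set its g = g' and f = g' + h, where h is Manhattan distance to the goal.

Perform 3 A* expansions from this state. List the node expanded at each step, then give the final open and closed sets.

order=[(1,2) → (2,2) → (3,2)]; open=[(0,2) g=2 f=9, (0,3) g=1 f=9, (1,1) g=2 f=9, (1,4) g=1 f=9, (2,3) g=1 f=7, (3,1) g=4 f=9, (3,3) g=4 f=9, (4,2) g=4 f=7]; closed=[(1,2), (1,3), (2,2), (3,2)]

step 1: expand (1,2) (f=7, h=6) → closed; open now [(0,2) g=2 f=9, (0,3) g=1 f=9, (1,1) g=2 f=9, (1,4) g=1 f=9, (2,2) g=2 f=7, (2,3) g=1 f=7]
step 2: expand (2,2) (f=7, h=5) → closed; open now [(0,2) g=2 f=9, (0,3) g=1 f=9, (1,1) g=2 f=9, (1,4) g=1 f=9, (2,3) g=1 f=7, (3,2) g=3 f=7]
step 3: expand (3,2) (f=7, h=4) → closed; open now [(0,2) g=2 f=9, (0,3) g=1 f=9, (1,1) g=2 f=9, (1,4) g=1 f=9, (2,3) g=1 f=7, (3,1) g=4 f=9, (3,3) g=4 f=9, (4,2) g=4 f=7]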